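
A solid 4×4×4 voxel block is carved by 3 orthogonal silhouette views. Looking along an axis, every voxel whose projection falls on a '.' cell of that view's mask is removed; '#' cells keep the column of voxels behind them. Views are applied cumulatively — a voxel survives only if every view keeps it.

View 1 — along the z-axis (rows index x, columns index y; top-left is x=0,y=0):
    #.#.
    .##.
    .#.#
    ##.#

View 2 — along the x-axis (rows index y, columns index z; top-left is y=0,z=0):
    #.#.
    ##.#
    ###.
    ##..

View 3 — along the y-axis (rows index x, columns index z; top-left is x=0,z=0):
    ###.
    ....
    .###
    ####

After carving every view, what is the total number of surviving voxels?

15 voxels

start: 4×4×4 = 64 voxels
[1] z-view keeps 9 columns → grid now 36
[2] x-view keeps 10 columns → grid now 23
[3] y-view keeps 10 columns → grid now 15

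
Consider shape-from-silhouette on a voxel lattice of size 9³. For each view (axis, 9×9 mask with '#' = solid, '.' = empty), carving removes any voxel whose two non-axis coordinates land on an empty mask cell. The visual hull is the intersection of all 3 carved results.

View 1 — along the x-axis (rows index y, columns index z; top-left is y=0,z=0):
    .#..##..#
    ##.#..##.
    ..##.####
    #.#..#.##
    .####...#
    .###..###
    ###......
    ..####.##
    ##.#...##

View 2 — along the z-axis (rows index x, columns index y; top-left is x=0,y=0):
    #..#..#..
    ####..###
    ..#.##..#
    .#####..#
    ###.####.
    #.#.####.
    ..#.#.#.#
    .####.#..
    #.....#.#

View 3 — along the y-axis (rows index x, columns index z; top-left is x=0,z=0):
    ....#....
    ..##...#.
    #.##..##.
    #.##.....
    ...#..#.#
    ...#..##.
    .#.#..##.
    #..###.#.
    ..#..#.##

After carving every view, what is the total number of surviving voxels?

initial block: 9^3 = 729
[1] x-view keeps 45 columns → grid now 405
[2] z-view keeps 45 columns → grid now 220
[3] y-view keeps 31 columns → grid now 87

|visual hull| = 87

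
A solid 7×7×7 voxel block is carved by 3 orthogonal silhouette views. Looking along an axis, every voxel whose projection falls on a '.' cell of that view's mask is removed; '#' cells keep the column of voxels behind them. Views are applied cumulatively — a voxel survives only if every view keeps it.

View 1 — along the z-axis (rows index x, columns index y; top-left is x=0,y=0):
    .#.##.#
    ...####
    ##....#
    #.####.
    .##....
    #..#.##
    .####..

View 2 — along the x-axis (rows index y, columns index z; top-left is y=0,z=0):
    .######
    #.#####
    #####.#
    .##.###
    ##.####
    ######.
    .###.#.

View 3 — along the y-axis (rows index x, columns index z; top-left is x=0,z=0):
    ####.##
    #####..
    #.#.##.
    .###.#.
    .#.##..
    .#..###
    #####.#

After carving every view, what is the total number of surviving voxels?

before carving: 343 voxels (7×7×7)
after view 1 [z-axis, 26 of 49 cells solid] → remaining = 182
after view 2 [x-axis, 39 of 49 cells solid] → remaining = 143
after view 3 [y-axis, 32 of 49 cells solid] → remaining = 97

voxel count = 97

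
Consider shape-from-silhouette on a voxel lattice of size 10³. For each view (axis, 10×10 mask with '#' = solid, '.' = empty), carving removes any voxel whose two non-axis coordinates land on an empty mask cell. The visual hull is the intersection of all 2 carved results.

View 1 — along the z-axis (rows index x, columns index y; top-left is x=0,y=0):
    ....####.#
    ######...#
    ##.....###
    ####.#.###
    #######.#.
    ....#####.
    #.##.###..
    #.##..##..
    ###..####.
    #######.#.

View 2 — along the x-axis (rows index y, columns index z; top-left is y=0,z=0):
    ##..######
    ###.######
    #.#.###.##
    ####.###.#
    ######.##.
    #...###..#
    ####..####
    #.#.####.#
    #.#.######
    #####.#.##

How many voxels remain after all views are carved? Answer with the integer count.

before carving: 1000 voxels (10×10×10)
[1] z-view keeps 64 columns → grid now 640
[2] x-view keeps 76 columns → grid now 480

|visual hull| = 480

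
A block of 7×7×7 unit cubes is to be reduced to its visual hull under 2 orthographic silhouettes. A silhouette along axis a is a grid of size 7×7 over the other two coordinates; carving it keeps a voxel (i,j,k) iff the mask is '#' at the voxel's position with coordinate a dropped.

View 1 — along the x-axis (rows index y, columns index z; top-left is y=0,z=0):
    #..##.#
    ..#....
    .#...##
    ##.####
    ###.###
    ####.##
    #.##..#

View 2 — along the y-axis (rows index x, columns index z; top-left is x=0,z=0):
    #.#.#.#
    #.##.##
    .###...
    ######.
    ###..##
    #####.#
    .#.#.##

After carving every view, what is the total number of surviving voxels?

|visual hull| = 144

full grid |V| = 343
after view 1 [x-axis, 30 of 49 cells solid] → remaining = 210
after view 2 [y-axis, 33 of 49 cells solid] → remaining = 144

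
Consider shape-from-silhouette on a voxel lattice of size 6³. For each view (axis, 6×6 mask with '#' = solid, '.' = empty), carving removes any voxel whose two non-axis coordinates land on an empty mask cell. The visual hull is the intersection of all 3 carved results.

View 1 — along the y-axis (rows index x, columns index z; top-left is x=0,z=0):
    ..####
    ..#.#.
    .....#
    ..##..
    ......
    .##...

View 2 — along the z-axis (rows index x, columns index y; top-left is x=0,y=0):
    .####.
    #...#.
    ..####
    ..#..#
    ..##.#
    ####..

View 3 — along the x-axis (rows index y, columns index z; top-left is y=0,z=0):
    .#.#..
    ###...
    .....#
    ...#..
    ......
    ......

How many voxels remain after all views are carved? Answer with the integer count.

start: 6×6×6 = 216 voxels
after view 1 [y-axis, 11 of 36 cells solid] → remaining = 66
after view 2 [z-axis, 19 of 36 cells solid] → remaining = 36
after view 3 [x-axis, 7 of 36 cells solid] → remaining = 7

7 voxels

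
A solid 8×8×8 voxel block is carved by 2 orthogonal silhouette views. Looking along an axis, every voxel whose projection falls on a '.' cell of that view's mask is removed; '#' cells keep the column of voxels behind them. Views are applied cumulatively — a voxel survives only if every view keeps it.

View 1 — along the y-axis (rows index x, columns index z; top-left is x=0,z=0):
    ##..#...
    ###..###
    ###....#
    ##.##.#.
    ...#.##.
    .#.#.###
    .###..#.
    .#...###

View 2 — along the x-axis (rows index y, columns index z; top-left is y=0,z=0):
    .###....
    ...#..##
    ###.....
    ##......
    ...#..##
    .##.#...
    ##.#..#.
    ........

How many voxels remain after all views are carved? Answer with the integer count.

remaining voxels: 100

before carving: 512 voxels (8×8×8)
  1. axis=1 (XZ plane), |mask|=34  ⇒  voxels=272
  2. axis=0 (YZ plane), |mask|=21  ⇒  voxels=100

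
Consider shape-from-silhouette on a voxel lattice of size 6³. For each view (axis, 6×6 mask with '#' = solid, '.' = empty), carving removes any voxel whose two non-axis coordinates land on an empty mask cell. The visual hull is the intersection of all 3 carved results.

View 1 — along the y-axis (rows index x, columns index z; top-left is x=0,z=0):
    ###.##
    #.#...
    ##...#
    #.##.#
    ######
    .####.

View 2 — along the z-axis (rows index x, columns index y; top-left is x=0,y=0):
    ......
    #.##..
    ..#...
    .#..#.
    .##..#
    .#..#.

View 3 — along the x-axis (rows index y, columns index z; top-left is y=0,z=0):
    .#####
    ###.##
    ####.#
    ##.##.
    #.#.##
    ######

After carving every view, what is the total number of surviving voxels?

remaining voxels: 34

full grid |V| = 216
V1 y: intersect with XZ mask (24 set) -- 144 left
V2 z: intersect with XY mask (11 set) -- 43 left
V3 x: intersect with YZ mask (29 set) -- 34 left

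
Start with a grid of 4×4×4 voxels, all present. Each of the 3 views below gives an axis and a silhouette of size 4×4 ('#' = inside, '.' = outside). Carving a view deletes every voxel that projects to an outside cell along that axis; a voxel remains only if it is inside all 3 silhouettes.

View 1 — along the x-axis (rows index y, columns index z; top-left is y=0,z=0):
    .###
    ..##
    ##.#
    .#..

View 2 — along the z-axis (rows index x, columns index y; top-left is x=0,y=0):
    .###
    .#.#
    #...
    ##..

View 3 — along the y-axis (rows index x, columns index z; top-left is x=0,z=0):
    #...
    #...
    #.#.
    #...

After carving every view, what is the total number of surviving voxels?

remaining voxels: 2

before carving: 64 voxels (4×4×4)
after view 1 [x-axis, 9 of 16 cells solid] → remaining = 36
after view 2 [z-axis, 8 of 16 cells solid] → remaining = 17
after view 3 [y-axis, 5 of 16 cells solid] → remaining = 2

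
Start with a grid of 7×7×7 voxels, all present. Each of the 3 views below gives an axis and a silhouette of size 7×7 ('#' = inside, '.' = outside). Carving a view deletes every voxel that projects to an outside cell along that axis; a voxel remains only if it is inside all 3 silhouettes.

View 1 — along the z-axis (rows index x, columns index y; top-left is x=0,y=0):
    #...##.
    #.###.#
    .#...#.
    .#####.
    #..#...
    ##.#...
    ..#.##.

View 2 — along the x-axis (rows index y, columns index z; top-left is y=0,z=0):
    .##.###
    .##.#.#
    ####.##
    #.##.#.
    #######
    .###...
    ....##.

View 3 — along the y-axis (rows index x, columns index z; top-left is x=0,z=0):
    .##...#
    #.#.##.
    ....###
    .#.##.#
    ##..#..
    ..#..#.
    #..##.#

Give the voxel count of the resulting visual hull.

full grid |V| = 343
after view 1 [z-axis, 23 of 49 cells solid] → remaining = 161
after view 2 [x-axis, 31 of 49 cells solid] → remaining = 108
after view 3 [y-axis, 23 of 49 cells solid] → remaining = 54

voxel count = 54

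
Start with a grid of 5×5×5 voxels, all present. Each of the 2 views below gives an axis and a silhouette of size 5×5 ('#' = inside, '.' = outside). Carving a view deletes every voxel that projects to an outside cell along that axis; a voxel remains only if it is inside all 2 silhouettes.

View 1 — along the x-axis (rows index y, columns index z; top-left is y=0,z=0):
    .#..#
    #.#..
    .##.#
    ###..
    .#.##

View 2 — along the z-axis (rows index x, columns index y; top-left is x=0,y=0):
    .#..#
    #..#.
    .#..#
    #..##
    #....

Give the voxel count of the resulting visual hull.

initial block: 5^3 = 125
V1 x: intersect with YZ mask (13 set) -- 65 left
V2 z: intersect with XY mask (10 set) -- 25 left

|visual hull| = 25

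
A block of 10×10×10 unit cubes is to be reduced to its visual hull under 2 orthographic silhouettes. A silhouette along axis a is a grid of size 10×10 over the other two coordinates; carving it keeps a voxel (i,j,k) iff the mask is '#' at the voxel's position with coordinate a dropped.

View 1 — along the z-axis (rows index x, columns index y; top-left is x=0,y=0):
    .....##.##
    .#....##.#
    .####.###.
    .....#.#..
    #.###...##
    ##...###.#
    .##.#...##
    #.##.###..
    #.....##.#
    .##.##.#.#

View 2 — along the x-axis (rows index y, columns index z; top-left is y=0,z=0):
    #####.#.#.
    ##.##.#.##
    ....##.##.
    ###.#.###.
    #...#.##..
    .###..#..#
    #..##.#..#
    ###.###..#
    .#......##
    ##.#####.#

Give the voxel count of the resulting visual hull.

start: 10×10×10 = 1000 voxels
[1] z-view keeps 50 columns → grid now 500
[2] x-view keeps 57 columns → grid now 292

292 voxels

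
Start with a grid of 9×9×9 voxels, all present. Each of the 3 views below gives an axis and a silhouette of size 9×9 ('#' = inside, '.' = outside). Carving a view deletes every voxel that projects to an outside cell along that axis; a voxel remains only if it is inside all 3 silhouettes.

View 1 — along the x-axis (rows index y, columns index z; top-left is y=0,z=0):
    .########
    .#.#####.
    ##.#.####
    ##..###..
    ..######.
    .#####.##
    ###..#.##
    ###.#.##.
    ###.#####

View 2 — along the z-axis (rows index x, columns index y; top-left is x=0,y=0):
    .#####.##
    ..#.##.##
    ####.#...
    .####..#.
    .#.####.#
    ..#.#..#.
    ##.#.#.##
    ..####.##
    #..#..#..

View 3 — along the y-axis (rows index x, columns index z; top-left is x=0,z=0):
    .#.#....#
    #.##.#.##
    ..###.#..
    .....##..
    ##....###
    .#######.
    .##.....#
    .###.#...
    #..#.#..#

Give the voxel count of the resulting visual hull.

full grid |V| = 729
after view 1 [x-axis, 59 of 81 cells solid] → remaining = 531
after view 2 [z-axis, 46 of 81 cells solid] → remaining = 297
after view 3 [y-axis, 38 of 81 cells solid] → remaining = 132

|visual hull| = 132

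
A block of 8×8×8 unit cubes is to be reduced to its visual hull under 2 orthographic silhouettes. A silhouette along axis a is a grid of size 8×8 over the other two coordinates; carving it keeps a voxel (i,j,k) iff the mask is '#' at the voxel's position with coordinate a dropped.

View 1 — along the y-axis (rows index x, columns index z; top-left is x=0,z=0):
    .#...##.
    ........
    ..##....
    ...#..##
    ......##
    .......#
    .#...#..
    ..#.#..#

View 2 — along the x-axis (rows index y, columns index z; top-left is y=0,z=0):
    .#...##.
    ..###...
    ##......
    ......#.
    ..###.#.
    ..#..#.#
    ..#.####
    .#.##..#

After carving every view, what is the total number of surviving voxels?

voxel count = 54

start: 8×8×8 = 512 voxels
  1. axis=1 (XZ plane), |mask|=16  ⇒  voxels=128
  2. axis=0 (YZ plane), |mask|=25  ⇒  voxels=54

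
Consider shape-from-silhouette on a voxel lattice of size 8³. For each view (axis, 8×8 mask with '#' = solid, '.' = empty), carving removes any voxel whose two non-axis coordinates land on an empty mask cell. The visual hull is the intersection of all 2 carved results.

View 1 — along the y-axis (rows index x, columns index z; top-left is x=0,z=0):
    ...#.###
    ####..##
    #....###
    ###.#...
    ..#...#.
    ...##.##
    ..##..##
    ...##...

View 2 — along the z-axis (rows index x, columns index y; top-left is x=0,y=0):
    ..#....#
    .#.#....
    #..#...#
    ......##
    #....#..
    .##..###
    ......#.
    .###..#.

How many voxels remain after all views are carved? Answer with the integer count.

voxel count = 76

start: 8×8×8 = 512 voxels
carve view 1 (along y, XZ-mask fill 30/64): 240 voxels remain
carve view 2 (along z, XY-mask fill 21/64): 76 voxels remain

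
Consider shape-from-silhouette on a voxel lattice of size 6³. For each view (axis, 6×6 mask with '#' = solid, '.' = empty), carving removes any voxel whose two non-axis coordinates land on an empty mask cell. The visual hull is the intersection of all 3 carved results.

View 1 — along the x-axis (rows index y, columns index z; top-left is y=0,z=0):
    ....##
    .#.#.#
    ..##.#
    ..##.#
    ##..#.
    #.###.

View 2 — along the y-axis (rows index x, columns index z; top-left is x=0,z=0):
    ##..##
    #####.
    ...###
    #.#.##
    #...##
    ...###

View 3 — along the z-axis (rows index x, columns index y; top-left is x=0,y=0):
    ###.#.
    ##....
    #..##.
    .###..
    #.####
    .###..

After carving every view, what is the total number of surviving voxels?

full grid |V| = 216
V1 x: intersect with YZ mask (18 set) -- 108 left
V2 y: intersect with XZ mask (22 set) -- 68 left
V3 z: intersect with XY mask (20 set) -- 35 left

|visual hull| = 35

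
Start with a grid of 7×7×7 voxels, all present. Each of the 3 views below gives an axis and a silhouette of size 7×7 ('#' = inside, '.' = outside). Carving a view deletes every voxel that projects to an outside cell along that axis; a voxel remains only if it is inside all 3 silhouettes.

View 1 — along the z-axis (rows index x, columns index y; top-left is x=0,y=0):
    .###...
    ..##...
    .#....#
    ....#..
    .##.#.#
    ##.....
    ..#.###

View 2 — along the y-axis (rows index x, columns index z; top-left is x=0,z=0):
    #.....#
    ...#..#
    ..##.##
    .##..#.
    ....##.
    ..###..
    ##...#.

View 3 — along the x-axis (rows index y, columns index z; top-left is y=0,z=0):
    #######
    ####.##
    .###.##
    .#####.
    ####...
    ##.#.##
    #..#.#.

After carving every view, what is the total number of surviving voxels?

initial block: 7^3 = 343
[1] z-view keeps 18 columns → grid now 126
[2] y-view keeps 19 columns → grid now 47
[3] x-view keeps 35 columns → grid now 31

voxel count = 31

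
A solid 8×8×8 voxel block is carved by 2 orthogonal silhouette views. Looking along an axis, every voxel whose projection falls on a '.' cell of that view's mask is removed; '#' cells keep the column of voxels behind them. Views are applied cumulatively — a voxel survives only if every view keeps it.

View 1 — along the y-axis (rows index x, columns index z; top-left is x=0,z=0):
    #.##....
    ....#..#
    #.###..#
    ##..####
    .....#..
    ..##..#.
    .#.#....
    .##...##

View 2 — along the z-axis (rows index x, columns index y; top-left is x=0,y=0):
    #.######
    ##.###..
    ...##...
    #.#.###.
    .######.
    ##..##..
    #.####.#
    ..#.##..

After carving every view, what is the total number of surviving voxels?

113 voxels

start: 8×8×8 = 512 voxels
V1 y: intersect with XZ mask (26 set) -- 208 left
V2 z: intersect with XY mask (38 set) -- 113 left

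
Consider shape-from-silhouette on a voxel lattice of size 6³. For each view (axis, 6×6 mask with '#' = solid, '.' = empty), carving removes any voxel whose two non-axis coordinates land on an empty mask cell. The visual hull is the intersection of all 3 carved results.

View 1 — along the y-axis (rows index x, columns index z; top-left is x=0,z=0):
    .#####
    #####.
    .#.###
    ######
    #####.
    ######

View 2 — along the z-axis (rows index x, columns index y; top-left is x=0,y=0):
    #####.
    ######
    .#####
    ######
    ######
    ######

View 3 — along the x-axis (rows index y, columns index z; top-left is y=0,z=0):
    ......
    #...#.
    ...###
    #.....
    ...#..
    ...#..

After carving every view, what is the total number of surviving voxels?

before carving: 216 voxels (6×6×6)
[1] y-view keeps 31 columns → grid now 186
[2] z-view keeps 34 columns → grid now 177
[3] x-view keeps 8 columns → grid now 41

voxel count = 41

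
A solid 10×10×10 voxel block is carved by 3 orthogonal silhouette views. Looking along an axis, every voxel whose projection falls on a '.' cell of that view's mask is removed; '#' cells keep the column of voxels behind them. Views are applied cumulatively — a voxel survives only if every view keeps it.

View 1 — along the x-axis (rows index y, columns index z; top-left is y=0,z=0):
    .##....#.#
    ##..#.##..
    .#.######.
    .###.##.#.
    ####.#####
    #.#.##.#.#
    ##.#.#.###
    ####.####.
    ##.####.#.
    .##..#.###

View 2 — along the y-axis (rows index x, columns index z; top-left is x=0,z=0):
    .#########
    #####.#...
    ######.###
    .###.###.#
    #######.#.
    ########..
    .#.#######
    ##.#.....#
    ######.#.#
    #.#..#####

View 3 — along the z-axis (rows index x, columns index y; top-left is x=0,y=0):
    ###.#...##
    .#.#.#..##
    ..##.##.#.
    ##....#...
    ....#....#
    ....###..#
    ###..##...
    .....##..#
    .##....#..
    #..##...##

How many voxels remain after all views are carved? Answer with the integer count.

197 voxels

full grid |V| = 1000
carve view 1 (along x, YZ-mask fill 65/100): 650 voxels remain
carve view 2 (along y, XZ-mask fill 74/100): 485 voxels remain
carve view 3 (along z, XY-mask fill 41/100): 197 voxels remain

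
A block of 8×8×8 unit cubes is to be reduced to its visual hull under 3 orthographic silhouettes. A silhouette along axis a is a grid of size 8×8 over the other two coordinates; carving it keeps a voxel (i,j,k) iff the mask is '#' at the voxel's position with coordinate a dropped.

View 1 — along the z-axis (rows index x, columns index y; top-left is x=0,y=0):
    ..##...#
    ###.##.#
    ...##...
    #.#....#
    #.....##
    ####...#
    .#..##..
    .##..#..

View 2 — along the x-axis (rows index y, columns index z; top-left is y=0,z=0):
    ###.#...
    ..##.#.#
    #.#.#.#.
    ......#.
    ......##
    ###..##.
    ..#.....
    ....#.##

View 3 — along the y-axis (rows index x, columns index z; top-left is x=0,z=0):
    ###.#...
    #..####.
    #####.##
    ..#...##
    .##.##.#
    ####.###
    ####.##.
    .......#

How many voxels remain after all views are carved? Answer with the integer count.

remaining voxels: 54

before carving: 512 voxels (8×8×8)
carve view 1 (along z, XY-mask fill 28/64): 224 voxels remain
carve view 2 (along x, YZ-mask fill 24/64): 92 voxels remain
carve view 3 (along y, XZ-mask fill 38/64): 54 voxels remain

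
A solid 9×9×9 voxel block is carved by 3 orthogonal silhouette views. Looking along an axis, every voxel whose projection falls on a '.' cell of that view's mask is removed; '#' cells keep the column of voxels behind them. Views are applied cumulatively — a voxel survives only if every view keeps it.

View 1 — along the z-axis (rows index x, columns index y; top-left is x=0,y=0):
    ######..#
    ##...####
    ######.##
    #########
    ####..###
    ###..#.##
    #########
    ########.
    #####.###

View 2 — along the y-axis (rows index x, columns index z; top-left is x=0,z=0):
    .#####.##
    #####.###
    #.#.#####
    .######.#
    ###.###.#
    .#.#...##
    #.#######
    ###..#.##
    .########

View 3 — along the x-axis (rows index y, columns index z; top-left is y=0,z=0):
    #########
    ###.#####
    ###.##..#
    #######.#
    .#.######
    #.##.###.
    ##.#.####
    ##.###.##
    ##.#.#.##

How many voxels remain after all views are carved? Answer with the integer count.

initial block: 9^3 = 729
  1. axis=2 (XY plane), |mask|=68  ⇒  voxels=612
  2. axis=1 (XZ plane), |mask|=62  ⇒  voxels=473
  3. axis=0 (YZ plane), |mask|=64  ⇒  voxels=376

|visual hull| = 376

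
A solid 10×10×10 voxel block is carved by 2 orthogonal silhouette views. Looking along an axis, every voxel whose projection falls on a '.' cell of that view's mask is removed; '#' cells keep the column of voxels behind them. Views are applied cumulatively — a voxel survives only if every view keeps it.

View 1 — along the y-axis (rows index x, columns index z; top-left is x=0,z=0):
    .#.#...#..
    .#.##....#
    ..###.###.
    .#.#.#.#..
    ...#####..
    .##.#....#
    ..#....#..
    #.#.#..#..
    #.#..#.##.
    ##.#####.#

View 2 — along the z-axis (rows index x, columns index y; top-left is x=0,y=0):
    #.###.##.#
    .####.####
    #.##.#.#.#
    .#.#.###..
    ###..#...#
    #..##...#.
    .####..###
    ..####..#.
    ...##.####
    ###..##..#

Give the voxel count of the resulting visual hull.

start: 10×10×10 = 1000 voxels
step 1: project along y, AND mask (45/100) → |grid| = 450
step 2: project along z, AND mask (59/100) → |grid| = 262

voxel count = 262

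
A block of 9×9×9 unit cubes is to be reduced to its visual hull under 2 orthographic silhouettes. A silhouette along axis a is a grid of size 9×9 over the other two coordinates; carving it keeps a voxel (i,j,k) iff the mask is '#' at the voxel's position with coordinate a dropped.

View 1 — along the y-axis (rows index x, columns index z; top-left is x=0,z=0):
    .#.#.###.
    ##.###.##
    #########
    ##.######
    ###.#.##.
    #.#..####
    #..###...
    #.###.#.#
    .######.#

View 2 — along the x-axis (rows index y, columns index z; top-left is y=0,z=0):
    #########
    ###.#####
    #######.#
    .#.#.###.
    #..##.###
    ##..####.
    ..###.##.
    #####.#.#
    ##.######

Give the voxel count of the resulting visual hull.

|visual hull| = 404

initial block: 9^3 = 729
step 1: project along y, AND mask (58/81) → |grid| = 522
step 2: project along x, AND mask (62/81) → |grid| = 404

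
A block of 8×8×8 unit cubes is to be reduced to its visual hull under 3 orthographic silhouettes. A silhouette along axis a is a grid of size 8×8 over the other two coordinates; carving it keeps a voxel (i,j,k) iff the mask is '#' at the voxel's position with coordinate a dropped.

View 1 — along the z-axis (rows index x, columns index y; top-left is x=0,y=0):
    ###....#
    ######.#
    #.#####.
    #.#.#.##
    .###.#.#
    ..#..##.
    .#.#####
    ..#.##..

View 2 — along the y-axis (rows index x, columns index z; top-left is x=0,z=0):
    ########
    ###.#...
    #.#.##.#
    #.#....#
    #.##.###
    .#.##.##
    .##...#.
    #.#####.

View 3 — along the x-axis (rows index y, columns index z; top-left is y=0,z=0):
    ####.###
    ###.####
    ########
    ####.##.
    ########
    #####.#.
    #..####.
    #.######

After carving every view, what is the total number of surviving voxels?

|visual hull| = 160

initial block: 8^3 = 512
after view 1 [z-axis, 39 of 64 cells solid] → remaining = 312
after view 2 [y-axis, 40 of 64 cells solid] → remaining = 186
after view 3 [x-axis, 54 of 64 cells solid] → remaining = 160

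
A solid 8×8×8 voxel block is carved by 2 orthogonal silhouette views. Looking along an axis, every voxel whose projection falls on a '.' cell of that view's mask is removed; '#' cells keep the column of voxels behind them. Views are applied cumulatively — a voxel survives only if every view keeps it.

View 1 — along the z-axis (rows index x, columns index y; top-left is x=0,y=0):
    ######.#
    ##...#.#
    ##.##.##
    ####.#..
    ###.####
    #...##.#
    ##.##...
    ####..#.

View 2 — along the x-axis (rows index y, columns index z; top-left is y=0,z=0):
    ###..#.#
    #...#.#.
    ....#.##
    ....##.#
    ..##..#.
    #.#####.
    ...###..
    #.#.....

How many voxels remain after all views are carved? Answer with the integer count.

full grid |V| = 512
[1] z-view keeps 42 columns → grid now 336
[2] x-view keeps 28 columns → grid now 152

remaining voxels: 152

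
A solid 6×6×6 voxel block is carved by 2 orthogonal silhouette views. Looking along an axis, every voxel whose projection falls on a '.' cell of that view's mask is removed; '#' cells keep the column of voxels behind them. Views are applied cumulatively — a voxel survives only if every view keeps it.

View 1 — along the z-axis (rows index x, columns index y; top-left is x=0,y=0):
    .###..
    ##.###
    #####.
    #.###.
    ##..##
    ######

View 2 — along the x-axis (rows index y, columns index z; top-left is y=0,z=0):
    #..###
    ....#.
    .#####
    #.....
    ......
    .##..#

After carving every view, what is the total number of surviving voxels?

voxel count = 59

before carving: 216 voxels (6×6×6)
  1. axis=2 (XY plane), |mask|=27  ⇒  voxels=162
  2. axis=0 (YZ plane), |mask|=14  ⇒  voxels=59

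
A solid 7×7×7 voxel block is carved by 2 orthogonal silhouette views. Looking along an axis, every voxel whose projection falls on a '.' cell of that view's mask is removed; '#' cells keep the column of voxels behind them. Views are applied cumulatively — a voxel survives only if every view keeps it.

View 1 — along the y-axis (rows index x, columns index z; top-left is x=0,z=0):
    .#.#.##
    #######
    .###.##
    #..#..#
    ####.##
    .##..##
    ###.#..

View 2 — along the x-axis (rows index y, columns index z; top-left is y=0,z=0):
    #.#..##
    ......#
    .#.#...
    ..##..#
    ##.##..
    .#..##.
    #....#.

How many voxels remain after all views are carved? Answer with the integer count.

initial block: 7^3 = 343
carve view 1 (along y, XZ-mask fill 33/49): 231 voxels remain
carve view 2 (along x, YZ-mask fill 19/49): 92 voxels remain

voxel count = 92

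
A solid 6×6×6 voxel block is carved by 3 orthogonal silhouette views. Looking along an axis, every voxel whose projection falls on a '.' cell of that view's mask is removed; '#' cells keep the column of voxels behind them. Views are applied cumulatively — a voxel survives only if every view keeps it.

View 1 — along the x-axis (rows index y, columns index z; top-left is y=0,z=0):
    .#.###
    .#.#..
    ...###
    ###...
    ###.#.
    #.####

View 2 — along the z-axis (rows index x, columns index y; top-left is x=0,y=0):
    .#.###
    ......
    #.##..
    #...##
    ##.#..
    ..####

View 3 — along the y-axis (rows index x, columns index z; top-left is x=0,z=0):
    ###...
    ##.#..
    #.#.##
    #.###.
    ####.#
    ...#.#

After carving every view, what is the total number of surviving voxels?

|visual hull| = 36

before carving: 216 voxels (6×6×6)
V1 x: intersect with YZ mask (21 set) -- 126 left
V2 z: intersect with XY mask (17 set) -- 61 left
V3 y: intersect with XZ mask (21 set) -- 36 left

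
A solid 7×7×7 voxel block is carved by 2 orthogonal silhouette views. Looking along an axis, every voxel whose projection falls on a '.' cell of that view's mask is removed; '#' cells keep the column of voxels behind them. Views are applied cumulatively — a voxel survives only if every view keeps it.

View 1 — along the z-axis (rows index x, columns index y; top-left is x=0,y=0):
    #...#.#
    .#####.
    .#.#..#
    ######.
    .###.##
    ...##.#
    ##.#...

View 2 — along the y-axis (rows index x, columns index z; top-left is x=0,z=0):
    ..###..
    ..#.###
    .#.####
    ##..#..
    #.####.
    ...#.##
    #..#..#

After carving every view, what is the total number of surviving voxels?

voxel count = 105

full grid |V| = 343
V1 z: intersect with XY mask (28 set) -- 196 left
V2 y: intersect with XZ mask (26 set) -- 105 left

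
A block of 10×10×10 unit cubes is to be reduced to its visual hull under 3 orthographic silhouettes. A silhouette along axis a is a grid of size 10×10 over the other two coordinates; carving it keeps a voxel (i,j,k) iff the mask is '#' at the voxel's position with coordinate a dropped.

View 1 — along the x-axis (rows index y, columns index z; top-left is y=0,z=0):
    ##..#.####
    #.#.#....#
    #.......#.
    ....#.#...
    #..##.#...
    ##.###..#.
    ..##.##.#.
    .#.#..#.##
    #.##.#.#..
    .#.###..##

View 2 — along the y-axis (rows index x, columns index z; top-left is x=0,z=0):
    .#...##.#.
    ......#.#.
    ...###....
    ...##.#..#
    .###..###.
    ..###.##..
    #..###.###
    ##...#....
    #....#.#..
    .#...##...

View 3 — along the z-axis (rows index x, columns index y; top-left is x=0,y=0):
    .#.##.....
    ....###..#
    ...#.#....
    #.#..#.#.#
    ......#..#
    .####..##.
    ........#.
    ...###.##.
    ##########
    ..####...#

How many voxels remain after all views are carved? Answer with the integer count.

full grid |V| = 1000
  1. axis=0 (YZ plane), |mask|=46  ⇒  voxels=460
  2. axis=1 (XZ plane), |mask|=40  ⇒  voxels=188
  3. axis=2 (XY plane), |mask|=43  ⇒  voxels=70

|visual hull| = 70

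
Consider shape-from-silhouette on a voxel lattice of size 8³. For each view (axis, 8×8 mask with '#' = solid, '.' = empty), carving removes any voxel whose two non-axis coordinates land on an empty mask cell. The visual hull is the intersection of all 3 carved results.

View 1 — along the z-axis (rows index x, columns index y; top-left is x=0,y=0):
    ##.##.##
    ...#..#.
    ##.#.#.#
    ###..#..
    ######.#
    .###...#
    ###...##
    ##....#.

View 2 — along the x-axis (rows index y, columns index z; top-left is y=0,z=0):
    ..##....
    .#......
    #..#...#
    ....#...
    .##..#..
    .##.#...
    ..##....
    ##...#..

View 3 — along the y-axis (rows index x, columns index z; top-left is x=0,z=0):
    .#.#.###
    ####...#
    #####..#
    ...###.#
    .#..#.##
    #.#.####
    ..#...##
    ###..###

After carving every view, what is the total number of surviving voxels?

start: 8×8×8 = 512 voxels
step 1: project along z, AND mask (36/64) → |grid| = 288
step 2: project along x, AND mask (18/64) → |grid| = 74
step 3: project along y, AND mask (39/64) → |grid| = 40

40 voxels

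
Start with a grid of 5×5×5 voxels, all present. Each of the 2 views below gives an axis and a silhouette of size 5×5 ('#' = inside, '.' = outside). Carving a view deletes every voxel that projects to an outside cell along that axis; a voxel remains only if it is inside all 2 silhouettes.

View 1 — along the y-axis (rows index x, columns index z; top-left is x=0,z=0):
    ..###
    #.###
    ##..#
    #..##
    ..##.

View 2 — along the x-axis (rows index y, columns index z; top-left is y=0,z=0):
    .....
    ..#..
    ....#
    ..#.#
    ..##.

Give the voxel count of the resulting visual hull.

initial block: 5^3 = 125
carve view 1 (along y, XZ-mask fill 15/25): 75 voxels remain
carve view 2 (along x, YZ-mask fill 6/25): 21 voxels remain

remaining voxels: 21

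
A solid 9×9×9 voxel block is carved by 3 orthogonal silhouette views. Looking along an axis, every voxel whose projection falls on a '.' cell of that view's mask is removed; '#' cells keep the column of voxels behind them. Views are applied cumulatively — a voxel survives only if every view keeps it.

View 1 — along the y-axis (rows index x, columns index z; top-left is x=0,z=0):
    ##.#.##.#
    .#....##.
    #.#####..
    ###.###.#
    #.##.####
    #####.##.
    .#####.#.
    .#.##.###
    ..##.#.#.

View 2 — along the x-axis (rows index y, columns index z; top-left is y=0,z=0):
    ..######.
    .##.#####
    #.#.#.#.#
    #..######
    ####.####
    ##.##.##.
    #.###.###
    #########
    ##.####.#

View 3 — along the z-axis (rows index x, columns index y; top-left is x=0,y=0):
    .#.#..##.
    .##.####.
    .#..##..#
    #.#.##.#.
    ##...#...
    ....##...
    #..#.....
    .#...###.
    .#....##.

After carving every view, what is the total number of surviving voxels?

full grid |V| = 729
step 1: project along y, AND mask (52/81) → |grid| = 468
step 2: project along x, AND mask (62/81) → |grid| = 359
step 3: project along z, AND mask (33/81) → |grid| = 144

144 voxels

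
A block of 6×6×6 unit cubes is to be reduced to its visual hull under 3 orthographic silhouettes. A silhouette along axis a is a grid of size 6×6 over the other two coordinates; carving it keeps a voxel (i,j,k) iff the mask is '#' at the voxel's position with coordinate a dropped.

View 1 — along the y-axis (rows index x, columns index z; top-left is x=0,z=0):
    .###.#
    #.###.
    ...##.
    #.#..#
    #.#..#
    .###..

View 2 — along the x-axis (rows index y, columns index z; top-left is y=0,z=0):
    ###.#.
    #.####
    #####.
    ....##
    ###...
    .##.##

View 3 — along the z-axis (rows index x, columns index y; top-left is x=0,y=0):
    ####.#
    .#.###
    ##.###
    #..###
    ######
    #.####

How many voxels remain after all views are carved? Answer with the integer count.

start: 6×6×6 = 216 voxels
  1. axis=1 (XZ plane), |mask|=19  ⇒  voxels=114
  2. axis=0 (YZ plane), |mask|=23  ⇒  voxels=72
  3. axis=2 (XY plane), |mask|=29  ⇒  voxels=54

voxel count = 54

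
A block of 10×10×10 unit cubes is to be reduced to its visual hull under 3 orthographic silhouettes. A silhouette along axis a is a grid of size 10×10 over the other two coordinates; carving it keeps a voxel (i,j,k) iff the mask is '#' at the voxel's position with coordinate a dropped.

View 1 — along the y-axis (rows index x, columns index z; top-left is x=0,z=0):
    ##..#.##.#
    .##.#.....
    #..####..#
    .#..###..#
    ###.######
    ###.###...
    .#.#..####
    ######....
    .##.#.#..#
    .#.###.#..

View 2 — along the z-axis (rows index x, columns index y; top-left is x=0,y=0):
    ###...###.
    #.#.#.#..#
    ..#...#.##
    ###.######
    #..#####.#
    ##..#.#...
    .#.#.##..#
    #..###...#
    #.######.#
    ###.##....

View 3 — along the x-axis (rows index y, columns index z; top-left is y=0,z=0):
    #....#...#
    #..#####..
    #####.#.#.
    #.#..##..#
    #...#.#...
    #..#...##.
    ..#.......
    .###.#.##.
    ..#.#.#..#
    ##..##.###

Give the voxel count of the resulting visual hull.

start: 10×10×10 = 1000 voxels
after view 1 [y-axis, 57 of 100 cells solid] → remaining = 570
after view 2 [z-axis, 58 of 100 cells solid] → remaining = 332
after view 3 [x-axis, 46 of 100 cells solid] → remaining = 141

voxel count = 141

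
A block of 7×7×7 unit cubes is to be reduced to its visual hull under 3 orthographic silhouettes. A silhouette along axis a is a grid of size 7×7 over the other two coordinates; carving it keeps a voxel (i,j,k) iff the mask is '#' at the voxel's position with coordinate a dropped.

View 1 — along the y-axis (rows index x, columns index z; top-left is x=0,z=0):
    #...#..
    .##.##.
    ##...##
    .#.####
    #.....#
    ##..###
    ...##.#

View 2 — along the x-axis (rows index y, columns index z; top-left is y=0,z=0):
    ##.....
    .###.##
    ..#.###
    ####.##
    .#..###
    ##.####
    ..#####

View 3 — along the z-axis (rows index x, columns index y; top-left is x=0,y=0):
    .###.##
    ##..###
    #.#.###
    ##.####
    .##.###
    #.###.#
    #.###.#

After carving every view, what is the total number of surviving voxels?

remaining voxels: 84

start: 7×7×7 = 343 voxels
V1 y: intersect with XZ mask (25 set) -- 175 left
V2 x: intersect with YZ mask (32 set) -- 118 left
V3 z: intersect with XY mask (36 set) -- 84 left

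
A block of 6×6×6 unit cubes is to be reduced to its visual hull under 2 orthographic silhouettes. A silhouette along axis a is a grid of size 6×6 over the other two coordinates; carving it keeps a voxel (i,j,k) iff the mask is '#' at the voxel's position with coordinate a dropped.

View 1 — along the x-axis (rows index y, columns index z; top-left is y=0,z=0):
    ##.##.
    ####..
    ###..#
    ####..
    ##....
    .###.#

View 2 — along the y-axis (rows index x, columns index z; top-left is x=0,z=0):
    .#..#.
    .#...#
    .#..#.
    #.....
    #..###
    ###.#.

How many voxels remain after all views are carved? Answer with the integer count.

|visual hull| = 55

before carving: 216 voxels (6×6×6)
step 1: project along x, AND mask (22/36) → |grid| = 132
step 2: project along y, AND mask (15/36) → |grid| = 55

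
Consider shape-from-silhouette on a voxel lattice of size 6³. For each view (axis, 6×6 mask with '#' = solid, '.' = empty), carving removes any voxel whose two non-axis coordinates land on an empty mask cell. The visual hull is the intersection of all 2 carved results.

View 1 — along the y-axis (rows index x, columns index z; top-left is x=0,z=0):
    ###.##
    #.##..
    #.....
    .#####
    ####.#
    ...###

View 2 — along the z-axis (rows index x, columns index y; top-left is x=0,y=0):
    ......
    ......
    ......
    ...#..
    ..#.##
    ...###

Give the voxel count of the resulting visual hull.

before carving: 216 voxels (6×6×6)
  1. axis=1 (XZ plane), |mask|=22  ⇒  voxels=132
  2. axis=2 (XY plane), |mask|=7  ⇒  voxels=29

remaining voxels: 29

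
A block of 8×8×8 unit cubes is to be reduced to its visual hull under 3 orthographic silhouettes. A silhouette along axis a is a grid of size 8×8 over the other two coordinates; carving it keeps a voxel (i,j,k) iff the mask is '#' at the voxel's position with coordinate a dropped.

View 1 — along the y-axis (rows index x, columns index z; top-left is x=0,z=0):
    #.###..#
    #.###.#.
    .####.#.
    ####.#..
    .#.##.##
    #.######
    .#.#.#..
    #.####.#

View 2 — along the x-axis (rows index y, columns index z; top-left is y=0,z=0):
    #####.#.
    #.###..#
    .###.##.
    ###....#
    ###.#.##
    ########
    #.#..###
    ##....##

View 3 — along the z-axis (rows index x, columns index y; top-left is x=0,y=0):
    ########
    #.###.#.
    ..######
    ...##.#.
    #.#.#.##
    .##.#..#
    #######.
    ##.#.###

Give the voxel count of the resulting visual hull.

full grid |V| = 512
  1. axis=1 (XZ plane), |mask|=41  ⇒  voxels=328
  2. axis=0 (YZ plane), |mask|=43  ⇒  voxels=217
  3. axis=2 (XY plane), |mask|=44  ⇒  voxels=142

voxel count = 142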